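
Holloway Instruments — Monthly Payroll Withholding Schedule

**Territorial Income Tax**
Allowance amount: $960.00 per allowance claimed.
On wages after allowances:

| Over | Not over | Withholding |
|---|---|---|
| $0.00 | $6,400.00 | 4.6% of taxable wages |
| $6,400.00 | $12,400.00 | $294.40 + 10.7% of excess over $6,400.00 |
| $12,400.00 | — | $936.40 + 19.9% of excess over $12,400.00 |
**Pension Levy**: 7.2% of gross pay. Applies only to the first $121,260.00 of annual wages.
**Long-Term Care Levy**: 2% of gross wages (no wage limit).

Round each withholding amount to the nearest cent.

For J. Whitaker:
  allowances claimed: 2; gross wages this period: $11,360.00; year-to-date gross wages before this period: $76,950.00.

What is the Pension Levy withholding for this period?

$817.92

Pension Levy: 7.2% × $11,360.00 = $817.92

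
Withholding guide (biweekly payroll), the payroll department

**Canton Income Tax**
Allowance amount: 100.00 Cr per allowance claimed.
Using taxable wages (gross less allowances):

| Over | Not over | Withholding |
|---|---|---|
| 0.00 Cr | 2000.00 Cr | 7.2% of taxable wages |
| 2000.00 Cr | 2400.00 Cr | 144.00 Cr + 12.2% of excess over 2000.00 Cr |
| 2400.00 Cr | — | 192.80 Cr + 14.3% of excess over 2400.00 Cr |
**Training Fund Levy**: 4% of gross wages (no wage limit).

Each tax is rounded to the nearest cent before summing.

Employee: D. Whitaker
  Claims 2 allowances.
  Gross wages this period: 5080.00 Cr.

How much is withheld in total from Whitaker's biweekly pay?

Canton Income Tax: taxable = 5080.00 Cr − 2×100.00 Cr = 4880.00 Cr
  192.80 Cr + 14.3% × (4880.00 Cr − 2400.00 Cr) = 192.80 Cr + 14.3% × 2480.00 Cr = 547.44 Cr
Training Fund Levy: 4% × 5080.00 Cr = 203.20 Cr
Total: 547.44 Cr + 203.20 Cr = 750.64 Cr

750.64 Cr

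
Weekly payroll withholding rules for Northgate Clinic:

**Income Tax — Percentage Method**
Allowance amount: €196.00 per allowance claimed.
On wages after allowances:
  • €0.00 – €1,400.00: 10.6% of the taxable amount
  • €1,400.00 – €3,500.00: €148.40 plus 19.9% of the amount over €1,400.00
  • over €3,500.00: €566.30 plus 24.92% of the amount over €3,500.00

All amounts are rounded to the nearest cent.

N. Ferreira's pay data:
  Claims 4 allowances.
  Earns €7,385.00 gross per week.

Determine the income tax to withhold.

€1,339.07

Income Tax: taxable = €7,385.00 − 4×€196.00 = €6,601.00
  €566.30 + 24.92% × (€6,601.00 − €3,500.00) = €566.30 + 24.92% × €3,101.00 = €1,339.07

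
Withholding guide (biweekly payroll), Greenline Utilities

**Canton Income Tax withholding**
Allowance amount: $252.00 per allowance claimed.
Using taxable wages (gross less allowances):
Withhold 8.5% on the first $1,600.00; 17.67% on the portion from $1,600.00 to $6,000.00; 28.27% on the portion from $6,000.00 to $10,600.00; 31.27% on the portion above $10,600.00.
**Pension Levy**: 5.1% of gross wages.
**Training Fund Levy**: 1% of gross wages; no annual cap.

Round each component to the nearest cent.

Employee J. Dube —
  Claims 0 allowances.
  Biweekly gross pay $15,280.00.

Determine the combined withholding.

$4,609.42

Canton Income Tax: taxable = $15,280.00
  $2,213.90 + 31.27% × ($15,280.00 − $10,600.00) = $2,213.90 + 31.27% × $4,680.00 = $3,677.34
Pension Levy: 5.1% × $15,280.00 = $779.28
Training Fund Levy: 1% × $15,280.00 = $152.80
Total: $3,677.34 + $779.28 + $152.80 = $4,609.42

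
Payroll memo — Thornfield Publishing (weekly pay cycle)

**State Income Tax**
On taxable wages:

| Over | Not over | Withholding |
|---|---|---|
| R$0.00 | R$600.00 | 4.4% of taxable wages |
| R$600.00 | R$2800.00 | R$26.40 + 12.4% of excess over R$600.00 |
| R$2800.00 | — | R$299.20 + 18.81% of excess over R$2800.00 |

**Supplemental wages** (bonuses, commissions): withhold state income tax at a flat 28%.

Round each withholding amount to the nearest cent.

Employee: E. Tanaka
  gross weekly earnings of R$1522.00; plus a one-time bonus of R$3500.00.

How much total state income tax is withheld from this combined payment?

State Income Tax: taxable = R$1522.00
  R$26.40 + 12.4% × (R$1522.00 − R$600.00) = R$26.40 + 12.4% × R$922.00 = R$140.73
Supplemental (28% flat on bonus): 28% × R$3500.00 = R$980.00
Total state income tax: R$140.73 + R$980.00 = R$1120.73

R$1120.73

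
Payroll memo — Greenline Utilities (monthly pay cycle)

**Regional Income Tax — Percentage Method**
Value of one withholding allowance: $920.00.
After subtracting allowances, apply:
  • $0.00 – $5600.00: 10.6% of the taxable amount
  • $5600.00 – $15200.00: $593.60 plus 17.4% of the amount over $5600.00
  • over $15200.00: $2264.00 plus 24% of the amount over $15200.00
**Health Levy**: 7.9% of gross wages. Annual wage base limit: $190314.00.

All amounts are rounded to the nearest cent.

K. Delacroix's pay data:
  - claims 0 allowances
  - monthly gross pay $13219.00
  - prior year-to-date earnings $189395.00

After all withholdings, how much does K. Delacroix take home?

Regional Income Tax: taxable = $13219.00
  $593.60 + 17.4% × ($13219.00 − $5600.00) = $593.60 + 17.4% × $7619.00 = $1919.31
Health Levy: cap $190314.00 − YTD $189395.00 = $919.00 subject; 7.9% × $919.00 = $72.60
Total withheld: $1919.31 + $72.60 = $1991.91
Net pay: $13219.00 − $1991.91 = $11227.09

$11227.09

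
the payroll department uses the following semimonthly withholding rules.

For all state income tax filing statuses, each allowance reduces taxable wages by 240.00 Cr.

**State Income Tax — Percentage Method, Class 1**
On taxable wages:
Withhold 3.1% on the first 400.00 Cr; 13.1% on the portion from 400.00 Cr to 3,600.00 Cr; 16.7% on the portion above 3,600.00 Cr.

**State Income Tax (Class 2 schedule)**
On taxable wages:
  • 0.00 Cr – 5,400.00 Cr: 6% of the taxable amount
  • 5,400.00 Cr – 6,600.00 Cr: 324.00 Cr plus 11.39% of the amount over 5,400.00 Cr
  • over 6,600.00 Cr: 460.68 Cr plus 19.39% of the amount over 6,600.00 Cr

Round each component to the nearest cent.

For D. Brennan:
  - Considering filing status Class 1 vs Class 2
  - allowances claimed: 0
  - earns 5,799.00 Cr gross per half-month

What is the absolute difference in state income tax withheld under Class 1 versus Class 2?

State Income Tax (Class 1): taxable = 5,799.00 Cr
  431.60 Cr + 16.7% × (5,799.00 Cr − 3,600.00 Cr) = 431.60 Cr + 16.7% × 2,199.00 Cr = 798.83 Cr
State Income Tax (Class 2): taxable = 5,799.00 Cr
  324.00 Cr + 11.39% × (5,799.00 Cr − 5,400.00 Cr) = 324.00 Cr + 11.39% × 399.00 Cr = 369.45 Cr
Difference: |798.83 Cr − 369.45 Cr| = 429.38 Cr (higher under Class 1)

429.38 Cr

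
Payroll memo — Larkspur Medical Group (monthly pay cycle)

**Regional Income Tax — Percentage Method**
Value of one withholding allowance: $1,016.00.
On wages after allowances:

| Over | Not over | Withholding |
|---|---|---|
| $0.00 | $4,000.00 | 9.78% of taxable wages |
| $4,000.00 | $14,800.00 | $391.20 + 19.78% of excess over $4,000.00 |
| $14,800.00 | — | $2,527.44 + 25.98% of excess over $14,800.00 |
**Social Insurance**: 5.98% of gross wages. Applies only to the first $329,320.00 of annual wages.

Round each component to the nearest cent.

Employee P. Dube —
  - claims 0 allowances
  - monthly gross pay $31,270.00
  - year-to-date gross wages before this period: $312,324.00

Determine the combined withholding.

Regional Income Tax: taxable = $31,270.00
  $2,527.44 + 25.98% × ($31,270.00 − $14,800.00) = $2,527.44 + 25.98% × $16,470.00 = $6,806.35
Social Insurance: cap $329,320.00 − YTD $312,324.00 = $16,996.00 subject; 5.98% × $16,996.00 = $1,016.36
Total: $6,806.35 + $1,016.36 = $7,822.71

$7,822.71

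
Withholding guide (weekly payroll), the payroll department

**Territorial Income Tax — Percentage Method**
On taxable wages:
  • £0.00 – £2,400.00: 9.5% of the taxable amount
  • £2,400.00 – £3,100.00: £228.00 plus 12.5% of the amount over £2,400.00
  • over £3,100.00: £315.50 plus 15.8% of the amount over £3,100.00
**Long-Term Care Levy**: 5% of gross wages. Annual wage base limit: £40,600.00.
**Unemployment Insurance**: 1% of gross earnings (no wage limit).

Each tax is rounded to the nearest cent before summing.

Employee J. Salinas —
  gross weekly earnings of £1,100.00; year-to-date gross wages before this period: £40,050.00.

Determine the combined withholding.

Territorial Income Tax: taxable = £1,100.00
  9.5% × £1,100.00 = £104.50
Long-Term Care Levy: cap £40,600.00 − YTD £40,050.00 = £550.00 subject; 5% × £550.00 = £27.50
Unemployment Insurance: 1% × £1,100.00 = £11.00
Total: £104.50 + £27.50 + £11.00 = £143.00

£143.00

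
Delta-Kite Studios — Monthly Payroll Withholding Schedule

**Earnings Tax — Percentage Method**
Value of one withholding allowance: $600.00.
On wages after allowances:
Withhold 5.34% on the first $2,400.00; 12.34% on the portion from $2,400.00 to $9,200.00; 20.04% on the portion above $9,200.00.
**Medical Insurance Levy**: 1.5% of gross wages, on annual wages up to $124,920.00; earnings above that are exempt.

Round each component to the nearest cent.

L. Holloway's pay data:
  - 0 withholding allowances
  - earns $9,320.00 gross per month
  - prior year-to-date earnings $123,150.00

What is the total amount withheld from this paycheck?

Earnings Tax: taxable = $9,320.00
  $967.28 + 20.04% × ($9,320.00 − $9,200.00) = $967.28 + 20.04% × $120.00 = $991.33
Medical Insurance Levy: cap $124,920.00 − YTD $123,150.00 = $1,770.00 subject; 1.5% × $1,770.00 = $26.55
Total: $991.33 + $26.55 = $1,017.88

$1,017.88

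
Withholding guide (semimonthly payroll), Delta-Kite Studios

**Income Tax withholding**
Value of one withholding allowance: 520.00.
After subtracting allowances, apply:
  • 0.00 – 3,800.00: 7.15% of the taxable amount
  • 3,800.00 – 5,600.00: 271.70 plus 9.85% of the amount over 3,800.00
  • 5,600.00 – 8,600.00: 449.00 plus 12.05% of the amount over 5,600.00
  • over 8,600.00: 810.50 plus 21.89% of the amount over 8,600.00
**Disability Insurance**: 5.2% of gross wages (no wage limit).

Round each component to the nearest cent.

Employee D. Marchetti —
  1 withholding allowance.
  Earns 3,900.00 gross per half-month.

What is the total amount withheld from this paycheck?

444.47

Income Tax: taxable = 3,900.00 − 1×520.00 = 3,380.00
  7.15% × 3,380.00 = 241.67
Disability Insurance: 5.2% × 3,900.00 = 202.80
Total: 241.67 + 202.80 = 444.47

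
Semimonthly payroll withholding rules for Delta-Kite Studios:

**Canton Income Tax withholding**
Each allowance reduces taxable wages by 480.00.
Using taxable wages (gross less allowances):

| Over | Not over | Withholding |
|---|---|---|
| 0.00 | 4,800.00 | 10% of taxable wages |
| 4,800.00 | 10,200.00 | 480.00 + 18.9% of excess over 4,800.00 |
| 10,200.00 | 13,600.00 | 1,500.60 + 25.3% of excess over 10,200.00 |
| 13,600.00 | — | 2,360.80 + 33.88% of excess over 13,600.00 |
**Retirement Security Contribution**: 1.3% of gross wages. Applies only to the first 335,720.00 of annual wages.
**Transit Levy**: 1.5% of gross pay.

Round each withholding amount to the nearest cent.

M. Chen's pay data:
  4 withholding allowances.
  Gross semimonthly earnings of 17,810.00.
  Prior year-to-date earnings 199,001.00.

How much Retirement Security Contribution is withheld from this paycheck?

Retirement Security Contribution: 1.3% × 17,810.00 = 231.53

231.53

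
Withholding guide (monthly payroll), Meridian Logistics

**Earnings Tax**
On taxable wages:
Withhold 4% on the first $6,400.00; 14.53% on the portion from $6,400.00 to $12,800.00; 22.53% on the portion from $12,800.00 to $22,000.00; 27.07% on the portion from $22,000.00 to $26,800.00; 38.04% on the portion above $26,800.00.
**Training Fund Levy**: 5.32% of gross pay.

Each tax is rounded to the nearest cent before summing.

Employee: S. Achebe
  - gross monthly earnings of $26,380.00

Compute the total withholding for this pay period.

$5,847.77

Earnings Tax: taxable = $26,380.00
  $3,258.68 + 27.07% × ($26,380.00 − $22,000.00) = $3,258.68 + 27.07% × $4,380.00 = $4,444.35
Training Fund Levy: 5.32% × $26,380.00 = $1,403.42
Total: $4,444.35 + $1,403.42 = $5,847.77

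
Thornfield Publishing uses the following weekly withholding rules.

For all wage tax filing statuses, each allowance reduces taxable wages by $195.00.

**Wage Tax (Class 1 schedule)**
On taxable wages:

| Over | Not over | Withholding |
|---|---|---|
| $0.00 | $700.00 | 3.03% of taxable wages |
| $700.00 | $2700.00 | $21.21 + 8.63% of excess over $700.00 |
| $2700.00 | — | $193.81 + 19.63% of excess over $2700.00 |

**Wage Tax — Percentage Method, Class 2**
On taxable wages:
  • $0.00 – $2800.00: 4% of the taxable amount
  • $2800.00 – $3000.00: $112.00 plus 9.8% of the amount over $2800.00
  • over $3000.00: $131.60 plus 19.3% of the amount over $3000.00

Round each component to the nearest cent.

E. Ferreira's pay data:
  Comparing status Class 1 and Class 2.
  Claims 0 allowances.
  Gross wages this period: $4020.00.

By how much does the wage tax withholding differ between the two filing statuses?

$124.47

Wage Tax (Class 1): taxable = $4020.00
  $193.81 + 19.63% × ($4020.00 − $2700.00) = $193.81 + 19.63% × $1320.00 = $452.93
Wage Tax (Class 2): taxable = $4020.00
  $131.60 + 19.3% × ($4020.00 − $3000.00) = $131.60 + 19.3% × $1020.00 = $328.46
Difference: |$452.93 − $328.46| = $124.47 (higher under Class 1)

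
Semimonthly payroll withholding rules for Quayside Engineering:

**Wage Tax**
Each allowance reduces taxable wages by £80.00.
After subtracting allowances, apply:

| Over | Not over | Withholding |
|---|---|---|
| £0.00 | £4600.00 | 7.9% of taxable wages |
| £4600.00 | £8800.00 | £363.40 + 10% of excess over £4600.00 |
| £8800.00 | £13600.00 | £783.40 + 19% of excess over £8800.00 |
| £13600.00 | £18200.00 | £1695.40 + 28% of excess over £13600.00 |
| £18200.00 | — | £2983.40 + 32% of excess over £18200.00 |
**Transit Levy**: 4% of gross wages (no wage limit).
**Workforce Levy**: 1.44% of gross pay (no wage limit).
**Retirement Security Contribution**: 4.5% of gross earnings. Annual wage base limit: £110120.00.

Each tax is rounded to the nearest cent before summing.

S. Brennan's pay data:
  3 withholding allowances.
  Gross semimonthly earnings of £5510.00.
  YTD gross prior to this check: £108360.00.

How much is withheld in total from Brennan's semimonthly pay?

Wage Tax: taxable = £5510.00 − 3×£80.00 = £5270.00
  £363.40 + 10% × (£5270.00 − £4600.00) = £363.40 + 10% × £670.00 = £430.40
Transit Levy: 4% × £5510.00 = £220.40
Workforce Levy: 1.44% × £5510.00 = £79.34
Retirement Security Contribution: cap £110120.00 − YTD £108360.00 = £1760.00 subject; 4.5% × £1760.00 = £79.20
Total: £430.40 + £220.40 + £79.34 + £79.20 = £809.34

£809.34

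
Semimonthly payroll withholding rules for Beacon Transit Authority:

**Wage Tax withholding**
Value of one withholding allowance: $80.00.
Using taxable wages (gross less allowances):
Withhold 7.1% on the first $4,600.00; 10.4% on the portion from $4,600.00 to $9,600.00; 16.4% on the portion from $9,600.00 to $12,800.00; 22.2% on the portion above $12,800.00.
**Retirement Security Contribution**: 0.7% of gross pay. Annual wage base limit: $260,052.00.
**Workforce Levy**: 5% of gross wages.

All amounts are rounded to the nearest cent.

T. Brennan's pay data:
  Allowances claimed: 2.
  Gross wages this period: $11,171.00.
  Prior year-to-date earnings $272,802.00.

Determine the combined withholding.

$1,636.55

Wage Tax: taxable = $11,171.00 − 2×$80.00 = $11,011.00
  $846.60 + 16.4% × ($11,011.00 − $9,600.00) = $846.60 + 16.4% × $1,411.00 = $1,078.00
Retirement Security Contribution: YTD $272,802.00 ≥ cap $260,052.00 → $0.00
Workforce Levy: 5% × $11,171.00 = $558.55
Total: $1,078.00 + $0.00 + $558.55 = $1,636.55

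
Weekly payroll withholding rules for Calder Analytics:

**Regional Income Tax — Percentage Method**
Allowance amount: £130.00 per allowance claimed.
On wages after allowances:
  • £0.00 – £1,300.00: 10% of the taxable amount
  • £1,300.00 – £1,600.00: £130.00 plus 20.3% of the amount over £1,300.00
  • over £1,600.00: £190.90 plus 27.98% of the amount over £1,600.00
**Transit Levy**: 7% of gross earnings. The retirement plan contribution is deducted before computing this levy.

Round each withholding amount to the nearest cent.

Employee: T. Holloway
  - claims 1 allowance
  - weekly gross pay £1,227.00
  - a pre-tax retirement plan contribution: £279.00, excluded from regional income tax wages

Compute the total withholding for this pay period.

£148.16

Regional Income Tax: taxable = £1,227.00 − £279.00 − 1×£130.00 = £818.00
  10% × £818.00 = £81.80
Transit Levy: 7% × £948.00 = £66.36
Total: £81.80 + £66.36 = £148.16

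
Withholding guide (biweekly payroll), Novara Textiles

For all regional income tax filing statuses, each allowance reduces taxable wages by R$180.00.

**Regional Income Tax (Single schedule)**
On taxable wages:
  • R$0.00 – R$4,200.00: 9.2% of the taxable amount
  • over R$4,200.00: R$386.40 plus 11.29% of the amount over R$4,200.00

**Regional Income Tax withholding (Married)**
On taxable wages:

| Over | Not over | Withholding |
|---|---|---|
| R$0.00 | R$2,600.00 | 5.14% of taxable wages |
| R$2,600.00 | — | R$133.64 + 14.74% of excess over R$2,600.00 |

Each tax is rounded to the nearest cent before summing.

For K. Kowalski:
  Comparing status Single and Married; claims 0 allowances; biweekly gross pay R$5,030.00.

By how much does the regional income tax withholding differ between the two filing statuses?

Regional Income Tax (Single): taxable = R$5,030.00
  R$386.40 + 11.29% × (R$5,030.00 − R$4,200.00) = R$386.40 + 11.29% × R$830.00 = R$480.11
Regional Income Tax (Married): taxable = R$5,030.00
  R$133.64 + 14.74% × (R$5,030.00 − R$2,600.00) = R$133.64 + 14.74% × R$2,430.00 = R$491.82
Difference: |R$480.11 − R$491.82| = R$11.71 (higher under Married)

R$11.71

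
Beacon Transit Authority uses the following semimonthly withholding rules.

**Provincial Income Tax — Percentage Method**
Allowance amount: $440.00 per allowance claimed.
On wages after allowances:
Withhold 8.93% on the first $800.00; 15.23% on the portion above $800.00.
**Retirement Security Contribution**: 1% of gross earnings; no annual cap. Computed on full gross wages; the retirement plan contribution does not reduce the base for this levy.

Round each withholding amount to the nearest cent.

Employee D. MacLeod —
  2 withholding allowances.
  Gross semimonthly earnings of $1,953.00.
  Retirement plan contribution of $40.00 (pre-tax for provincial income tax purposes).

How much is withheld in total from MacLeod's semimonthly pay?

Provincial Income Tax: taxable = $1,953.00 − $40.00 − 2×$440.00 = $1,033.00
  $71.44 + 15.23% × ($1,033.00 − $800.00) = $71.44 + 15.23% × $233.00 = $106.93
Retirement Security Contribution: 1% × $1,953.00 = $19.53
Total: $106.93 + $19.53 = $126.46

$126.46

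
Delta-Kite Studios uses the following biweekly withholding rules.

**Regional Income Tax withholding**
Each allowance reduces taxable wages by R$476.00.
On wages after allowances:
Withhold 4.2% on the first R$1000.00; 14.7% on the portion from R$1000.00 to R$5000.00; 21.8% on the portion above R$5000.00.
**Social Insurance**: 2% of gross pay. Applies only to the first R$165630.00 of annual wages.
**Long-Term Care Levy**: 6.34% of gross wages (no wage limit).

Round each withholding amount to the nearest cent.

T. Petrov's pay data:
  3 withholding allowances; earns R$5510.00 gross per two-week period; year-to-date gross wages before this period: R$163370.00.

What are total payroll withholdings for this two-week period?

R$889.58

Regional Income Tax: taxable = R$5510.00 − 3×R$476.00 = R$4082.00
  R$42.00 + 14.7% × (R$4082.00 − R$1000.00) = R$42.00 + 14.7% × R$3082.00 = R$495.05
Social Insurance: cap R$165630.00 − YTD R$163370.00 = R$2260.00 subject; 2% × R$2260.00 = R$45.20
Long-Term Care Levy: 6.34% × R$5510.00 = R$349.33
Total: R$495.05 + R$45.20 + R$349.33 = R$889.58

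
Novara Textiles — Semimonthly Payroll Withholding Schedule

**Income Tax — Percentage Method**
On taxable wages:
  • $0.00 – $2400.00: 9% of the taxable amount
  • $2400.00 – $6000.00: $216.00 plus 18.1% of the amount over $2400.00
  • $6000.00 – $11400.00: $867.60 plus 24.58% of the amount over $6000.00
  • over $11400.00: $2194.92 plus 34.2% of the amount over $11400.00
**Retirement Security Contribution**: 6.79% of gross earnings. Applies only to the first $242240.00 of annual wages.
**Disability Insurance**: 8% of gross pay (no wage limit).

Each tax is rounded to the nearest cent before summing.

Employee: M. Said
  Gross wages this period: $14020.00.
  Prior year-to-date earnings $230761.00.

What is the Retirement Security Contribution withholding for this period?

Retirement Security Contribution: cap $242240.00 − YTD $230761.00 = $11479.00 subject; 6.79% × $11479.00 = $779.42

$779.42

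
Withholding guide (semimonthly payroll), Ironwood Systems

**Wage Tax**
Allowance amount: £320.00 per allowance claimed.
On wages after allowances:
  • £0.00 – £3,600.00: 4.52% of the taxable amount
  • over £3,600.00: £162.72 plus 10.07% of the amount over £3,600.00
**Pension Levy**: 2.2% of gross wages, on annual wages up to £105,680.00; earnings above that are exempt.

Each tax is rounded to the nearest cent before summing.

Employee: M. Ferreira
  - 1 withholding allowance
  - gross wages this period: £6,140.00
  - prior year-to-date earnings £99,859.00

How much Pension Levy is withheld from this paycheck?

£128.06

Pension Levy: cap £105,680.00 − YTD £99,859.00 = £5,821.00 subject; 2.2% × £5,821.00 = £128.06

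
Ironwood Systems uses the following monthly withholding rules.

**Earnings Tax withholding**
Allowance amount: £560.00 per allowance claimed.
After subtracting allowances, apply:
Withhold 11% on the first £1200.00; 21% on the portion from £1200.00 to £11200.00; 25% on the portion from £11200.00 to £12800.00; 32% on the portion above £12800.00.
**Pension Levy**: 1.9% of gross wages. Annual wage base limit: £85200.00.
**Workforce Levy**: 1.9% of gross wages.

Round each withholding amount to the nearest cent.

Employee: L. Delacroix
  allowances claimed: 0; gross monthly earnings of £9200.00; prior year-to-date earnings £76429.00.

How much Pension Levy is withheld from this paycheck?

£166.65

Pension Levy: cap £85200.00 − YTD £76429.00 = £8771.00 subject; 1.9% × £8771.00 = £166.65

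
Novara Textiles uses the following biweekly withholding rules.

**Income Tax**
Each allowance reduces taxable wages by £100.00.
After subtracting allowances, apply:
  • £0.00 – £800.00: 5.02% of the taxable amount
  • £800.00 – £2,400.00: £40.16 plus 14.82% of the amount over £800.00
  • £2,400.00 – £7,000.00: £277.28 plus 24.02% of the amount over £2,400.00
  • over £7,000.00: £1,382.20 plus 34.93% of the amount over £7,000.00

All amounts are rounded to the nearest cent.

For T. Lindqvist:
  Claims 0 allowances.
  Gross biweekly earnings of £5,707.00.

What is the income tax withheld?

Income Tax: taxable = £5,707.00
  £277.28 + 24.02% × (£5,707.00 − £2,400.00) = £277.28 + 24.02% × £3,307.00 = £1,071.62

£1,071.62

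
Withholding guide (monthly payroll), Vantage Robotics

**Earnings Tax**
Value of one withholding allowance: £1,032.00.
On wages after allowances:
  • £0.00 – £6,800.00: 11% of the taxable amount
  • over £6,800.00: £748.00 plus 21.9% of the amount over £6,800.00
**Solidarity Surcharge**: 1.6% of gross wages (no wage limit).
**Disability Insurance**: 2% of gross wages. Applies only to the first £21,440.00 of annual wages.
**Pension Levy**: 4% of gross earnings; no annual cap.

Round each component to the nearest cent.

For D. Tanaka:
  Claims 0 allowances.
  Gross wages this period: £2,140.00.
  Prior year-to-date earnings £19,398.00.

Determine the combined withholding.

£396.08

Earnings Tax: taxable = £2,140.00
  11% × £2,140.00 = £235.40
Solidarity Surcharge: 1.6% × £2,140.00 = £34.24
Disability Insurance: cap £21,440.00 − YTD £19,398.00 = £2,042.00 subject; 2% × £2,042.00 = £40.84
Pension Levy: 4% × £2,140.00 = £85.60
Total: £235.40 + £34.24 + £40.84 + £85.60 = £396.08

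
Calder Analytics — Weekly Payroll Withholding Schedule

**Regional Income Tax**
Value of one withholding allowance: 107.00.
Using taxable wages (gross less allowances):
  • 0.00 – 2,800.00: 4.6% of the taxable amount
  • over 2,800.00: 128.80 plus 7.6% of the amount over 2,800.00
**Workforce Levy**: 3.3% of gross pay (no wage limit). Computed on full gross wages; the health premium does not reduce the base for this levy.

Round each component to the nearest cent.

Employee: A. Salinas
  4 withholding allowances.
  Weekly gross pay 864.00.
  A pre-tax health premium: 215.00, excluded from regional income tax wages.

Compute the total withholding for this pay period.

Regional Income Tax: taxable = 864.00 − 215.00 − 4×107.00 = 221.00
  4.6% × 221.00 = 10.17
Workforce Levy: 3.3% × 864.00 = 28.51
Total: 10.17 + 28.51 = 38.68

38.68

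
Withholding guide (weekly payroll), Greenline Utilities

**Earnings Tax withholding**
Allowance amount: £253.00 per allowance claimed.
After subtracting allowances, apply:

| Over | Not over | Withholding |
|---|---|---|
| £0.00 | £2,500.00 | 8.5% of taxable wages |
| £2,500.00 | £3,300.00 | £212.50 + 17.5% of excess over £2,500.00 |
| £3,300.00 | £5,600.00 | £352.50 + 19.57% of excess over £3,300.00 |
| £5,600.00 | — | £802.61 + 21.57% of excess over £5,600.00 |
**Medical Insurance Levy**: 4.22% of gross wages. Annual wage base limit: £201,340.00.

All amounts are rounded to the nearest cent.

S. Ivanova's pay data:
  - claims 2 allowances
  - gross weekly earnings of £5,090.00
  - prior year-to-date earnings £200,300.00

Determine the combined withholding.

Earnings Tax: taxable = £5,090.00 − 2×£253.00 = £4,584.00
  £352.50 + 19.57% × (£4,584.00 − £3,300.00) = £352.50 + 19.57% × £1,284.00 = £603.78
Medical Insurance Levy: cap £201,340.00 − YTD £200,300.00 = £1,040.00 subject; 4.22% × £1,040.00 = £43.89
Total: £603.78 + £43.89 = £647.67

£647.67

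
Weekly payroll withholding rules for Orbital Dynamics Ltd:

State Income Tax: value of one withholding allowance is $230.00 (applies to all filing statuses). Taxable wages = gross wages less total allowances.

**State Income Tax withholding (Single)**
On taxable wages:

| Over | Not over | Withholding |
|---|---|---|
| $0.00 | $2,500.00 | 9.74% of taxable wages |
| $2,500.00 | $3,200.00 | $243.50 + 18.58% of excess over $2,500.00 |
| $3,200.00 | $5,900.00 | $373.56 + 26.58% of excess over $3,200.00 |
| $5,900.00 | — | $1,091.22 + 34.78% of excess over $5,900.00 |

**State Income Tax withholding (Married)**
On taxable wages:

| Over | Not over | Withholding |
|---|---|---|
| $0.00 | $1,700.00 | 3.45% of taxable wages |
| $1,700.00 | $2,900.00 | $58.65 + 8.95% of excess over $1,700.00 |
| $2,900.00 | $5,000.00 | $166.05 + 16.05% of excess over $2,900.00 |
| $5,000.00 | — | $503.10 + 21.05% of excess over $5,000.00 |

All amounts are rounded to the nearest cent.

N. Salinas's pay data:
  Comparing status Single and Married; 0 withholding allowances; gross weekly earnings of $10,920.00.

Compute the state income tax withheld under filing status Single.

State Income Tax (Single): taxable = $10,920.00
  $1,091.22 + 34.78% × ($10,920.00 − $5,900.00) = $1,091.22 + 34.78% × $5,020.00 = $2,837.18

$2,837.18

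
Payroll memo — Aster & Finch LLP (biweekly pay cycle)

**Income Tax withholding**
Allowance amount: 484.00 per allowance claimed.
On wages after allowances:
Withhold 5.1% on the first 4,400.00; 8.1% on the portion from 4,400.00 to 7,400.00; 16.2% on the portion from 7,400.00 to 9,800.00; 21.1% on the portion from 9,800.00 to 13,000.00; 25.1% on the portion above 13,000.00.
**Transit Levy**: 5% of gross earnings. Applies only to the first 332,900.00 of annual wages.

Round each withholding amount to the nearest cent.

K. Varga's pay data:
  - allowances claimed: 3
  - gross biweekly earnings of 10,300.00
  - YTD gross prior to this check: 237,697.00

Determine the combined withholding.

1,216.98

Income Tax: taxable = 10,300.00 − 3×484.00 = 8,848.00
  467.40 + 16.2% × (8,848.00 − 7,400.00) = 467.40 + 16.2% × 1,448.00 = 701.98
Transit Levy: 5% × 10,300.00 = 515.00
Total: 701.98 + 515.00 = 1,216.98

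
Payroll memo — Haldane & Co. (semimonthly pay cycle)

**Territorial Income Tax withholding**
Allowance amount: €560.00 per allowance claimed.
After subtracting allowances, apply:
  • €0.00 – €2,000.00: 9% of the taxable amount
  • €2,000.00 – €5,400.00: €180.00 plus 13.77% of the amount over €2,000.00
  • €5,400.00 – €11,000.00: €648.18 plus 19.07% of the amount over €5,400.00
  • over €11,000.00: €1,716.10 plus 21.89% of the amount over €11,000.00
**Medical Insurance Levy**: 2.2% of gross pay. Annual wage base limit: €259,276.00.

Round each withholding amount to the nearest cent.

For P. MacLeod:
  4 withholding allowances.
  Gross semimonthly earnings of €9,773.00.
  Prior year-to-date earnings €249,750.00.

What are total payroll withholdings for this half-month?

Territorial Income Tax: taxable = €9,773.00 − 4×€560.00 = €7,533.00
  €648.18 + 19.07% × (€7,533.00 − €5,400.00) = €648.18 + 19.07% × €2,133.00 = €1,054.94
Medical Insurance Levy: cap €259,276.00 − YTD €249,750.00 = €9,526.00 subject; 2.2% × €9,526.00 = €209.57
Total: €1,054.94 + €209.57 = €1,264.51

€1,264.51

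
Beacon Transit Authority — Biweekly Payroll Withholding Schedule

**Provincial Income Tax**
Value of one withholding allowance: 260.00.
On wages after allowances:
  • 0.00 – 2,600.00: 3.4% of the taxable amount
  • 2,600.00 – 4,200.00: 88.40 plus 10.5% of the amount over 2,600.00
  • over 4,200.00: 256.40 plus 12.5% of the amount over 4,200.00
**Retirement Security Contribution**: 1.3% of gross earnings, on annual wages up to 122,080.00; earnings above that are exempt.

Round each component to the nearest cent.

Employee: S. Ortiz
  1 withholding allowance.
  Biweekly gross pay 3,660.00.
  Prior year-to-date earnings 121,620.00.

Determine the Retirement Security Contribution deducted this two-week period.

5.98

Retirement Security Contribution: cap 122,080.00 − YTD 121,620.00 = 460.00 subject; 1.3% × 460.00 = 5.98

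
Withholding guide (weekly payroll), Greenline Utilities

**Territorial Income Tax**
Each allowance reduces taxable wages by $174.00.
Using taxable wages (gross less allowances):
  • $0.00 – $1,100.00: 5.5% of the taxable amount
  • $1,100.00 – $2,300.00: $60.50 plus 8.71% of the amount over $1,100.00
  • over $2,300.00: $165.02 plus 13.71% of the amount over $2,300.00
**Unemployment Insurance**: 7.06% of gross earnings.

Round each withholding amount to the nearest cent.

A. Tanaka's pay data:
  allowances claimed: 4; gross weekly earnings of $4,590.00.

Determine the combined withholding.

Territorial Income Tax: taxable = $4,590.00 − 4×$174.00 = $3,894.00
  $165.02 + 13.71% × ($3,894.00 − $2,300.00) = $165.02 + 13.71% × $1,594.00 = $383.56
Unemployment Insurance: 7.06% × $4,590.00 = $324.05
Total: $383.56 + $324.05 = $707.61

$707.61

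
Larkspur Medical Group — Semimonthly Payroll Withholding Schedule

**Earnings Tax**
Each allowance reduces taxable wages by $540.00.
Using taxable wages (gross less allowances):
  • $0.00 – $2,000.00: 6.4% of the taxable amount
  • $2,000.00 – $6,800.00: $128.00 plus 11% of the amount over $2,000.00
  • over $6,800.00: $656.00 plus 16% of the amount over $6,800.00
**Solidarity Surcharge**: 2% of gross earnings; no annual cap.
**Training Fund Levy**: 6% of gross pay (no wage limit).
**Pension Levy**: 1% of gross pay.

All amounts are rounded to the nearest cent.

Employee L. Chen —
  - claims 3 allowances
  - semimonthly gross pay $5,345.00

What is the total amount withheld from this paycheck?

$798.80

Earnings Tax: taxable = $5,345.00 − 3×$540.00 = $3,725.00
  $128.00 + 11% × ($3,725.00 − $2,000.00) = $128.00 + 11% × $1,725.00 = $317.75
Solidarity Surcharge: 2% × $5,345.00 = $106.90
Training Fund Levy: 6% × $5,345.00 = $320.70
Pension Levy: 1% × $5,345.00 = $53.45
Total: $317.75 + $106.90 + $320.70 + $53.45 = $798.80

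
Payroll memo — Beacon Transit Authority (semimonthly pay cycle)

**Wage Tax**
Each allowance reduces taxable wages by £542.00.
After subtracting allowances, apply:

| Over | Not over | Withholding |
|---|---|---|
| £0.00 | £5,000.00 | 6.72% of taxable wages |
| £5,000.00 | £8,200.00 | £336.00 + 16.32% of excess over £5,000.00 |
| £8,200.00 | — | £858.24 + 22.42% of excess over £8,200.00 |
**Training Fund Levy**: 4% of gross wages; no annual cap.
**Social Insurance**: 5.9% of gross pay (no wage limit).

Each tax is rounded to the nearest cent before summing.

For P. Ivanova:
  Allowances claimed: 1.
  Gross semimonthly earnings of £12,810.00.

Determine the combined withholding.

£3,038.48

Wage Tax: taxable = £12,810.00 − 1×£542.00 = £12,268.00
  £858.24 + 22.42% × (£12,268.00 − £8,200.00) = £858.24 + 22.42% × £4,068.00 = £1,770.29
Training Fund Levy: 4% × £12,810.00 = £512.40
Social Insurance: 5.9% × £12,810.00 = £755.79
Total: £1,770.29 + £512.40 + £755.79 = £3,038.48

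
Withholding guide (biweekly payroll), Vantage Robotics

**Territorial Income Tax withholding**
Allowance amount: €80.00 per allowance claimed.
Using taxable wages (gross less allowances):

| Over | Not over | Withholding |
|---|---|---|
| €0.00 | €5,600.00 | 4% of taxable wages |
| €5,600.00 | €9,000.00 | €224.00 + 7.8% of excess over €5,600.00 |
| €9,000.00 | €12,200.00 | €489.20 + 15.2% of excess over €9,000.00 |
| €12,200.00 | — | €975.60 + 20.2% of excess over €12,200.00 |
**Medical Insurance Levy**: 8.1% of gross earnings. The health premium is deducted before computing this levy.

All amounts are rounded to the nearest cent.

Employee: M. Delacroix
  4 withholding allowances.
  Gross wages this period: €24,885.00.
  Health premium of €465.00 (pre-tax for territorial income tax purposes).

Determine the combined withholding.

€5,357.42

Territorial Income Tax: taxable = €24,885.00 − €465.00 − 4×€80.00 = €24,100.00
  €975.60 + 20.2% × (€24,100.00 − €12,200.00) = €975.60 + 20.2% × €11,900.00 = €3,379.40
Medical Insurance Levy: 8.1% × €24,420.00 = €1,978.02
Total: €3,379.40 + €1,978.02 = €5,357.42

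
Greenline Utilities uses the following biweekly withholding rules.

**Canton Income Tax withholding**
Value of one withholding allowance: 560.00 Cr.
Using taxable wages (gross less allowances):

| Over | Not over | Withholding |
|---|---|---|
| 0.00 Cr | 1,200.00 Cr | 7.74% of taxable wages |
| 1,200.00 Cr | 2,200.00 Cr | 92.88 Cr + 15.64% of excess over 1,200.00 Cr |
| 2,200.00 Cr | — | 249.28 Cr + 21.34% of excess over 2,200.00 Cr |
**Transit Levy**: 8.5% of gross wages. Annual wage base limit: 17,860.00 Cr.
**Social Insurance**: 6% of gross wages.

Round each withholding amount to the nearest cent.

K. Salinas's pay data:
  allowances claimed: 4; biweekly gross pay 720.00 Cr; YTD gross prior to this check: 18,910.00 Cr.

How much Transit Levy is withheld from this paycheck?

0.00 Cr

Transit Levy: YTD 18,910.00 Cr ≥ cap 17,860.00 Cr → 0.00 Cr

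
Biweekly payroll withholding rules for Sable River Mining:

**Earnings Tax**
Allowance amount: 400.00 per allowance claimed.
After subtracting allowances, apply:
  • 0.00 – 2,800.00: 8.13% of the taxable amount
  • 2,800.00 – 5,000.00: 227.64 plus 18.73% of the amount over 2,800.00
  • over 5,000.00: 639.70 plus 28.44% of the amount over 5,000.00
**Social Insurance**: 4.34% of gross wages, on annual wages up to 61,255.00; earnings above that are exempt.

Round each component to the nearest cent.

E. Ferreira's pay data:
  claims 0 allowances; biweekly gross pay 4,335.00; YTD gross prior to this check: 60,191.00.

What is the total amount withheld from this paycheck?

561.33

Earnings Tax: taxable = 4,335.00
  227.64 + 18.73% × (4,335.00 − 2,800.00) = 227.64 + 18.73% × 1,535.00 = 515.15
Social Insurance: cap 61,255.00 − YTD 60,191.00 = 1,064.00 subject; 4.34% × 1,064.00 = 46.18
Total: 515.15 + 46.18 = 561.33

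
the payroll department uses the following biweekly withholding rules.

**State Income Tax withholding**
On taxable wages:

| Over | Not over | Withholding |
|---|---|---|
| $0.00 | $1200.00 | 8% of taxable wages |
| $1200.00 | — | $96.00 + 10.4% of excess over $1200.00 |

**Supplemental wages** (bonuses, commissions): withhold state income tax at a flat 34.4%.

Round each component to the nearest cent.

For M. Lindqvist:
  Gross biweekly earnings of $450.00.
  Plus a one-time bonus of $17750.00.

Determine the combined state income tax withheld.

$6142.00

State Income Tax: taxable = $450.00
  8% × $450.00 = $36.00
Supplemental (34.4% flat on bonus): 34.4% × $17750.00 = $6106.00
Total state income tax: $36.00 + $6106.00 = $6142.00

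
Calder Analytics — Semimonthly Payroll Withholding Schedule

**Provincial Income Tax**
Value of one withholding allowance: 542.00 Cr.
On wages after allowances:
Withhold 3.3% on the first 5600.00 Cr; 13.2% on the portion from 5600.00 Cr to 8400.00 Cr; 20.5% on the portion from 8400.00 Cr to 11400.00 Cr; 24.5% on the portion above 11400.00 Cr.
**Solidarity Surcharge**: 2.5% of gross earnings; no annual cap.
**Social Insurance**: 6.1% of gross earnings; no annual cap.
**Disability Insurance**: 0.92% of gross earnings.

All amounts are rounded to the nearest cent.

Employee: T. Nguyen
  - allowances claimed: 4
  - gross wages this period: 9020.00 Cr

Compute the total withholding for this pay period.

1208.76 Cr

Provincial Income Tax: taxable = 9020.00 Cr − 4×542.00 Cr = 6852.00 Cr
  184.80 Cr + 13.2% × (6852.00 Cr − 5600.00 Cr) = 184.80 Cr + 13.2% × 1252.00 Cr = 350.06 Cr
Solidarity Surcharge: 2.5% × 9020.00 Cr = 225.50 Cr
Social Insurance: 6.1% × 9020.00 Cr = 550.22 Cr
Disability Insurance: 0.92% × 9020.00 Cr = 82.98 Cr
Total: 350.06 Cr + 225.50 Cr + 550.22 Cr + 82.98 Cr = 1208.76 Cr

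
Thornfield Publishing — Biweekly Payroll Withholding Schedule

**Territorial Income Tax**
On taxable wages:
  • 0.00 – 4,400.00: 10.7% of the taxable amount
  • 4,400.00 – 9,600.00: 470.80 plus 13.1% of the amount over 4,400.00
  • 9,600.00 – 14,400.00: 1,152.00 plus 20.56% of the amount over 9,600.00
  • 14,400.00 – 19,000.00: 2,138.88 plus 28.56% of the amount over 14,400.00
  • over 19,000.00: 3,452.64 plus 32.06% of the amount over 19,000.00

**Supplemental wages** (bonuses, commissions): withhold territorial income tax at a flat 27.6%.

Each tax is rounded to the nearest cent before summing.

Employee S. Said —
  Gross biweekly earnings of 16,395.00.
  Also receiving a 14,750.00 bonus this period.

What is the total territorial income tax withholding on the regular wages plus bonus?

6,779.65

Territorial Income Tax: taxable = 16,395.00
  2,138.88 + 28.56% × (16,395.00 − 14,400.00) = 2,138.88 + 28.56% × 1,995.00 = 2,708.65
Supplemental (27.6% flat on bonus): 27.6% × 14,750.00 = 4,071.00
Total territorial income tax: 2,708.65 + 4,071.00 = 6,779.65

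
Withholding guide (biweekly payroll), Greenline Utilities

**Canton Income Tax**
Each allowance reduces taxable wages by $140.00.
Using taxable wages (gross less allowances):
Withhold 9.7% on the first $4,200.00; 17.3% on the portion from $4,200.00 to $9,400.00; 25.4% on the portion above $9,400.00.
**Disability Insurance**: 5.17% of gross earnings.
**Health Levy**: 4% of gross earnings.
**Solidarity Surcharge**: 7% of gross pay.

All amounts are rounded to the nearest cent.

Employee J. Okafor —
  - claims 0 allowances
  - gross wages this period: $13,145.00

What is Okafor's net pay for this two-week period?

Canton Income Tax: taxable = $13,145.00
  $1,307.00 + 25.4% × ($13,145.00 − $9,400.00) = $1,307.00 + 25.4% × $3,745.00 = $2,258.23
Disability Insurance: 5.17% × $13,145.00 = $679.60
Health Levy: 4% × $13,145.00 = $525.80
Solidarity Surcharge: 7% × $13,145.00 = $920.15
Total withheld: $2,258.23 + $679.60 + $525.80 + $920.15 = $4,383.78
Net pay: $13,145.00 − $4,383.78 = $8,761.22

$8,761.22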